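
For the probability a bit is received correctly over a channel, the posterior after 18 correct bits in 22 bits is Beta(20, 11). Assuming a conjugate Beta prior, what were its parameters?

A Beta(α, β) prior with s successes and f failures in binomial data gives a Beta(α+s, β+f) posterior.
Subtract the data counts: 20−18=2, 11−4=7.

Beta(2, 7)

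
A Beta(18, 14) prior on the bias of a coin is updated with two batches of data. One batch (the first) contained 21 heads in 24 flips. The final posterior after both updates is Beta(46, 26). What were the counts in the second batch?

Because Beta–binomial updating is additive in the counts, the combined data contributed (α_post−α_prior, β_post−β_prior) successes and failures.
Total across both batches: 46−18=28 heads, 26−14=12 tails.
Subtract the first batch: 28−21=7 heads and 12−3=9 tails.

7 heads and 9 tails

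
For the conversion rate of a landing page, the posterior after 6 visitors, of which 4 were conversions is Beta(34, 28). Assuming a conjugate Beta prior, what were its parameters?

Beta(30, 26)

A Beta(α, β) prior with s successes and f failures in binomial data gives a Beta(α+s, β+f) posterior.
Subtract the data counts: 34−4=30, 28−2=26.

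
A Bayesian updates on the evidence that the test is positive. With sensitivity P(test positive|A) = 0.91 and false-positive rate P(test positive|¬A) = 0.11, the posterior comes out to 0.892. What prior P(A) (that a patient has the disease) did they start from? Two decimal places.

P(A) = 0.50

In odds form, posterior odds = prior odds × likelihood ratio, so prior odds = posterior odds ÷ LR.
Posterior odds = 0.892/(1−0.892) = 8.2593. LR = 0.91/0.11 = 8.2727.
Prior odds = 8.2593/8.2727 = 0.9984, so P(A) = 0.9984/(1+0.9984) ≈ 0.50.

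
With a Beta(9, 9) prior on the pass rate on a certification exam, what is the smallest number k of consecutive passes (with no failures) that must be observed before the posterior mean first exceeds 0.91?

After k passes and 0 failures the posterior is Beta(9+k, 9), with mean (9+k)/(9+9+k).
Set (9+k)/(18+k) > 0.91 and solve: k > (0.91·18 − 9)/(1 − 0.91) = 82.000.
The smallest integer exceeding 82.000 is 83.

k = 83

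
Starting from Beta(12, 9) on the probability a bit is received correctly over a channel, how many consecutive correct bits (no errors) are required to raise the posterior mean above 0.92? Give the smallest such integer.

After k correct bits and 0 errors the posterior is Beta(12+k, 9), with mean (12+k)/(12+9+k).
Set (12+k)/(21+k) > 0.92 and solve: k > (0.92·21 − 12)/(1 − 0.92) = 91.500.
The smallest integer exceeding 91.500 is 92, and checking k=92: (104)/(113) = 0.9204 > 0.92.

k = 92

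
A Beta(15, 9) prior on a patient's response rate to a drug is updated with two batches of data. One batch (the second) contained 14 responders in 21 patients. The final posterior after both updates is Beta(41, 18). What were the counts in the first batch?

12 responders and 2 non-responders

Sequential conjugate updates are equivalent to a single update on the pooled data, so total successes = posterior α − prior α and total failures = posterior β − prior β.
Total across both batches: 41−15=26 responders, 18−9=9 non-responders.
Subtract the second batch: 26−14=12 responders and 9−7=2 non-responders.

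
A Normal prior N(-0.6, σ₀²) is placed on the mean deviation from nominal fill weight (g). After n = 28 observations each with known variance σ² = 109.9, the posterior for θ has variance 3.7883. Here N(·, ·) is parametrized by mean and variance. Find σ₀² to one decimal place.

σ₀² = 108.8

For the Normal–Normal model with known σ², precisions add: τ_n = τ₀ + n/σ².
So 1/σ₀² = 1/3.7883 − 28/109.9 = 0.263971 − 0.254777 = 0.009194.
Hence σ₀² = 1/0.009194 ≈ 108.8.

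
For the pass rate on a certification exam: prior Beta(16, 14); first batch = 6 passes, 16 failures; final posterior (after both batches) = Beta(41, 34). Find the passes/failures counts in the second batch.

19 passes and 4 failures

Because Beta–binomial updating is additive in the counts, the combined data contributed (α_post−α_prior, β_post−β_prior) successes and failures.
Total across both batches: 41−16=25 passes, 34−14=20 failures.
Subtract the first batch: 25−6=19 passes and 20−16=4 failures.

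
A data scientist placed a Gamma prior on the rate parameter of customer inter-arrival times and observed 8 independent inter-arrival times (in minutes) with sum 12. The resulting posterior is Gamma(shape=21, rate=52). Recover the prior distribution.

Gamma(shape=13, rate=40)

Gamma–exponential conjugacy: posterior shape = α + n, posterior rate = β + Σtᵢ.
So α = 21 − 8 = 13 and β = 52 − 12 = 40.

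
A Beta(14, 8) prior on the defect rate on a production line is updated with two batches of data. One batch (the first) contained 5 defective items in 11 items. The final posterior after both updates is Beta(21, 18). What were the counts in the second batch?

Because Beta–binomial updating is additive in the counts, the combined data contributed (α_post−α_prior, β_post−β_prior) successes and failures.
Total across both batches: 21−14=7 defective items, 18−8=10 good items.
Subtract the first batch: 7−5=2 defective items and 10−6=4 good items.

2 defective items and 4 good items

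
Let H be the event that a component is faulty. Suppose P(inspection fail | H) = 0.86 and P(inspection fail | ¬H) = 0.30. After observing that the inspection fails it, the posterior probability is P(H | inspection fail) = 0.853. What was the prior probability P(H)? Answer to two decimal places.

Bayes' rule in odds form gives O(H|E) = O(H)·[P(E|H)/P(E|¬H)], hence O(H) = O(H|E)/LR.
Posterior odds = 0.853/(1−0.853) = 5.8027. LR = 0.86/0.30 = 2.8667.
Prior odds = 5.8027/2.8667 = 2.0242, so P(H) = 2.0242/(1+2.0242) ≈ 0.67.

P(H) = 0.67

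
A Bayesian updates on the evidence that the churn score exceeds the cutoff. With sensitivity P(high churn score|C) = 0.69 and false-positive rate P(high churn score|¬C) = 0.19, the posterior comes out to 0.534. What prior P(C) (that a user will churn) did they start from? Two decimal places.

Bayes' rule in odds form gives O(C|E) = O(C)·[P(E|C)/P(E|¬C)], hence O(C) = O(C|E)/LR.
Posterior odds = 0.534/(1−0.534) = 1.1459. LR = 0.69/0.19 = 3.6316.
Prior odds = 1.1459/3.6316 = 0.3155, so P(C) = 0.3155/(1+0.3155) ≈ 0.24.

P(C) = 0.24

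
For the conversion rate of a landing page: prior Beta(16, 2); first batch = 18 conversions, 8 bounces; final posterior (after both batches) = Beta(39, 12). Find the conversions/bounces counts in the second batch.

Because Beta–binomial updating is additive in the counts, the combined data contributed (α_post−α_prior, β_post−β_prior) successes and failures.
Total across both batches: 39−16=23 conversions, 12−2=10 bounces.
Subtract the first batch: 23−18=5 conversions and 10−8=2 bounces.

5 conversions and 2 bounces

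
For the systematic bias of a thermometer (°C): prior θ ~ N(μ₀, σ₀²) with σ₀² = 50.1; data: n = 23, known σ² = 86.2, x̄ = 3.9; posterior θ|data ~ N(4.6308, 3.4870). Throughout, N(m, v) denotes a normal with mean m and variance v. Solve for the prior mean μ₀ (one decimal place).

The posterior mean is a precision-weighted average: μ_n = (τ₀μ₀ + τ_data·x̄)/(τ₀+τ_data), with τ₀=1/σ₀² and τ_data=n/σ².
Here τ₀ = 1/50.1 = 0.019960 and τ_data = 23/86.2 = 0.266821, so τ_n = 0.286781.
Rearranging for μ₀: μ₀ = (μ_n·τ_n − τ_data·x̄)/τ₀ = (4.6308·0.286781 − 0.266821·3.9) / 0.019960 = 0.287424/0.019960 ≈ 14.4.

μ₀ = 14.4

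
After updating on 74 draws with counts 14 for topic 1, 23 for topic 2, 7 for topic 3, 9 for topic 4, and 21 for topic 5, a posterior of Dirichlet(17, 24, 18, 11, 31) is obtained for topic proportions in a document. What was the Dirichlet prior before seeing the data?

For a Dirichlet(α) prior with multinomial counts c, the posterior is Dirichlet(α + c) componentwise.
Subtract each count from the matching posterior parameter: 17−14=3, 24−23=1, 18−7=11, 11−9=2, 31−21=10.

Dirichlet(3, 1, 11, 2, 10)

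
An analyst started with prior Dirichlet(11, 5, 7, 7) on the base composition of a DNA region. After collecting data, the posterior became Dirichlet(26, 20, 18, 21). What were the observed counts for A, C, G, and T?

For a Dirichlet(α) prior with multinomial counts c, the posterior is Dirichlet(α + c) componentwise.
Counts are posterior − prior componentwise: 26−11=15, 20−5=15, 18−7=11, 21−7=14.

counts (15, 15, 11, 14)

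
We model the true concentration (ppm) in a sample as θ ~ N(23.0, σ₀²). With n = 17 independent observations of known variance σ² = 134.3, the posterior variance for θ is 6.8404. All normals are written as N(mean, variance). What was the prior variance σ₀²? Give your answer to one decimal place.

Posterior precision equals prior precision plus data precision: 1/σ_n² = 1/σ₀² + n/σ².
So 1/σ₀² = 1/6.8404 − 17/134.3 = 0.146190 − 0.126582 = 0.019608.
Hence σ₀² = 1/0.019608 ≈ 51.0.

σ₀² = 51.0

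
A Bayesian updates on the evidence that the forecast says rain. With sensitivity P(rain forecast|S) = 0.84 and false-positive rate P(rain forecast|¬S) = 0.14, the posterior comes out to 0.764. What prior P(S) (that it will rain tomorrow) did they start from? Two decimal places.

In odds form, posterior odds = prior odds × likelihood ratio, so prior odds = posterior odds ÷ LR.
Posterior odds = 0.764/(1−0.764) = 3.2373. LR = 0.84/0.14 = 6.0000.
Prior odds = 3.2373/6.0000 = 0.5395, so P(S) = 0.5395/(1+0.5395) ≈ 0.35.

P(S) = 0.35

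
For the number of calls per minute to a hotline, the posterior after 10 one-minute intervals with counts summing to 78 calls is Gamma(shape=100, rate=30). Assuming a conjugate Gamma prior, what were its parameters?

Gamma(shape=22, rate=20)

A Gamma(α, β) prior (rate parametrization) on a Poisson rate with n observations summing to S gives posterior Gamma(α+S, β+n).
So α = 100 − 78 = 22 and β = 30 − 10 = 20.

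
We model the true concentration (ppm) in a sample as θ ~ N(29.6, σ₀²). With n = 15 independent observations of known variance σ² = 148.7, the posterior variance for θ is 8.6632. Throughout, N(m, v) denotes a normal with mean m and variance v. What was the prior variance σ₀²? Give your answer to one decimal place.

Posterior precision equals prior precision plus data precision: 1/σ_n² = 1/σ₀² + n/σ².
So 1/σ₀² = 1/8.6632 − 15/148.7 = 0.115431 − 0.100874 = 0.014557.
Hence σ₀² = 1/0.014557 ≈ 68.7.

σ₀² = 68.7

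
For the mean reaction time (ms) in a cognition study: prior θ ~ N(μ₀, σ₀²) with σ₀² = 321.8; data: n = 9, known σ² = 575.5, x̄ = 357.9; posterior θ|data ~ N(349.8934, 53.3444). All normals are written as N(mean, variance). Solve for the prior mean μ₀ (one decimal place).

With known observation variance, the Normal–Normal posterior has precision τ_n = τ₀ + n/σ² and mean μ_n = (τ₀μ₀ + (n/σ²)x̄)/τ_n.
Here τ₀ = 1/321.8 = 0.003108 and τ_data = 9/575.5 = 0.015639, so τ_n = 0.018747.
Rearranging for μ₀: μ₀ = (μ_n·τ_n − τ_data·x̄)/τ₀ = (349.8934·0.018747 − 0.015639·357.9) / 0.003108 = 0.962253/0.003108 ≈ 309.6.

μ₀ = 309.6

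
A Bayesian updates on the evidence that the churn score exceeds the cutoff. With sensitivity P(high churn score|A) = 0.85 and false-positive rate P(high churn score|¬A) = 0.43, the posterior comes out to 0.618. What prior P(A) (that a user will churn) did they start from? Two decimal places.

Bayes' rule in odds form gives O(A|E) = O(A)·[P(E|A)/P(E|¬A)], hence O(A) = O(A|E)/LR.
Posterior odds = 0.618/(1−0.618) = 1.6178. LR = 0.85/0.43 = 1.9767.
Prior odds = 1.6178/1.9767 = 0.8184, so P(A) = 0.8184/(1+0.8184) ≈ 0.45.

P(A) = 0.45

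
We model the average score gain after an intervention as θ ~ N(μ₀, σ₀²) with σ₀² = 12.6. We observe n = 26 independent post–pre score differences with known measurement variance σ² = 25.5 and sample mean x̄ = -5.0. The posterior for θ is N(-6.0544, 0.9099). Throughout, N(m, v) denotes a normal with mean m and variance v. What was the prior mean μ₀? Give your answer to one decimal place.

The posterior mean is a precision-weighted average: μ_n = (τ₀μ₀ + τ_data·x̄)/(τ₀+τ_data), with τ₀=1/σ₀² and τ_data=n/σ².
Here τ₀ = 1/12.6 = 0.079365 and τ_data = 26/25.5 = 1.019608, so τ_n = 1.098973.
Rearranging for μ₀: μ₀ = (μ_n·τ_n − τ_data·x̄)/τ₀ = (-6.0544·1.098973 − 1.019608·-5.0) / 0.079365 = -1.555582/0.079365 ≈ -19.6.

μ₀ = -19.6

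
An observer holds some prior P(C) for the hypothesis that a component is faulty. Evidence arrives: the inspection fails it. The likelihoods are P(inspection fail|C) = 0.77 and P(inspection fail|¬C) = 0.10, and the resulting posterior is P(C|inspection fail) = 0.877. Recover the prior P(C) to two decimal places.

P(C) = 0.48

In odds form, posterior odds = prior odds × likelihood ratio, so prior odds = posterior odds ÷ LR.
Posterior odds = 0.877/(1−0.877) = 7.1301. LR = 0.77/0.10 = 7.7000.
Prior odds = 7.1301/7.7000 = 0.9260, so P(C) = 0.9260/(1+0.9260) ≈ 0.48.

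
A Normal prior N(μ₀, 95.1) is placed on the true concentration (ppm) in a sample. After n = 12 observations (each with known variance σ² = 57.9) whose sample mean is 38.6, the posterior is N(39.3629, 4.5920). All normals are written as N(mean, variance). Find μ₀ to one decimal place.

With known observation variance, the Normal–Normal posterior has precision τ_n = τ₀ + n/σ² and mean μ_n = (τ₀μ₀ + (n/σ²)x̄)/τ_n.
Here τ₀ = 1/95.1 = 0.010515 and τ_data = 12/57.9 = 0.207254, so τ_n = 0.217769.
Rearranging for μ₀: μ₀ = (μ_n·τ_n − τ_data·x̄)/τ₀ = (39.3629·0.217769 − 0.207254·38.6) / 0.010515 = 0.572015/0.010515 ≈ 54.4.

μ₀ = 54.4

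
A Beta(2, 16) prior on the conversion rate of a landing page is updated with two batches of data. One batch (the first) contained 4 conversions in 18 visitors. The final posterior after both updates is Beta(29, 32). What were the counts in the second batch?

23 conversions and 2 bounces

Sequential conjugate updates are equivalent to a single update on the pooled data, so total successes = posterior α − prior α and total failures = posterior β − prior β.
Total across both batches: 29−2=27 conversions, 32−16=16 bounces.
Subtract the first batch: 27−4=23 conversions and 16−14=2 bounces.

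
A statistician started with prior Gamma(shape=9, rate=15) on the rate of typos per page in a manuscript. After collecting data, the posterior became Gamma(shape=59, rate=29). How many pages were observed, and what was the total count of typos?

n = 14 pages with total 50 typos

Gamma–Poisson conjugacy: posterior shape = α + Σxᵢ, posterior rate = β + n.
Matching: Σxᵢ = 59 − 9 = 50 and n = 29 − 15 = 14.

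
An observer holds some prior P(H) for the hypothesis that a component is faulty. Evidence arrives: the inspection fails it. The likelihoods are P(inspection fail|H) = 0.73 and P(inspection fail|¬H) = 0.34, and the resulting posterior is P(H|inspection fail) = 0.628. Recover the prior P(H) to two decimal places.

P(H) = 0.44

In odds form, posterior odds = prior odds × likelihood ratio, so prior odds = posterior odds ÷ LR.
Posterior odds = 0.628/(1−0.628) = 1.6882. LR = 0.73/0.34 = 2.1471.
Prior odds = 1.6882/2.1471 = 0.7863, so P(H) = 0.7863/(1+0.7863) ≈ 0.44.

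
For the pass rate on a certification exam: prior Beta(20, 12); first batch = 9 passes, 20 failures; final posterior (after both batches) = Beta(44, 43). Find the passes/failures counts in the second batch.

Because Beta–binomial updating is additive in the counts, the combined data contributed (α_post−α_prior, β_post−β_prior) successes and failures.
Total across both batches: 44−20=24 passes, 43−12=31 failures.
Subtract the first batch: 24−9=15 passes and 31−20=11 failures.

15 passes and 11 failures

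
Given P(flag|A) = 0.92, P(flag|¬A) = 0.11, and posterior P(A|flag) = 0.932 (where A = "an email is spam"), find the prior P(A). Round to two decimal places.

In odds form, posterior odds = prior odds × likelihood ratio, so prior odds = posterior odds ÷ LR.
Posterior odds = 0.932/(1−0.932) = 13.7059. LR = 0.92/0.11 = 8.3636.
Prior odds = 13.7059/8.3636 = 1.6388, so P(A) = 1.6388/(1+1.6388) ≈ 0.62.

P(A) = 0.62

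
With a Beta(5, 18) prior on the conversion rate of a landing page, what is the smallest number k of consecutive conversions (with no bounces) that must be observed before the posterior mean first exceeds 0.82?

k = 78

After k conversions and 0 bounces the posterior is Beta(5+k, 18), with mean (5+k)/(5+18+k).
Set (5+k)/(23+k) > 0.82 and solve: k > (0.82·23 − 5)/(1 − 0.82) = 77.000.
The smallest integer exceeding 77.000 is 78.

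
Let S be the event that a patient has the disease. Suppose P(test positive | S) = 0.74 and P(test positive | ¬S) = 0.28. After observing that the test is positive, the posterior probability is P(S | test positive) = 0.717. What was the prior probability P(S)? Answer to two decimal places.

In odds form, posterior odds = prior odds × likelihood ratio, so prior odds = posterior odds ÷ LR.
Posterior odds = 0.717/(1−0.717) = 2.5336. LR = 0.74/0.28 = 2.6429.
Prior odds = 2.5336/2.6429 = 0.9586, so P(S) = 0.9586/(1+0.9586) ≈ 0.49.

P(S) = 0.49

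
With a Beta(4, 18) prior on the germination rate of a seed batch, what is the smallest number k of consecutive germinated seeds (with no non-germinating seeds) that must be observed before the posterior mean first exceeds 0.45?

k = 11

After k germinated seeds and 0 non-germinating seeds the posterior is Beta(4+k, 18), with mean (4+k)/(4+18+k).
Set (4+k)/(22+k) > 0.45 and solve: k > (0.45·22 − 4)/(1 − 0.45) = 10.727.
The smallest integer exceeding 10.727 is 11, and checking k=11: (15)/(33) = 0.4545 > 0.45.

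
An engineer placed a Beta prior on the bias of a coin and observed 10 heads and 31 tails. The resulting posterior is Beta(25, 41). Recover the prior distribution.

Beta is conjugate to the binomial likelihood: posterior = Beta(α+s, β+f).
Subtract the data counts: 25−10=15, 41−31=10.

Beta(15, 10)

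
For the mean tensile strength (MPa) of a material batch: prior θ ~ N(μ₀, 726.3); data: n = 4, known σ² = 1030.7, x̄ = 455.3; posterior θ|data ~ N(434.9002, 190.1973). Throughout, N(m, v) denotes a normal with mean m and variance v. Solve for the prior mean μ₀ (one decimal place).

μ₀ = 377.4

With known observation variance, the Normal–Normal posterior has precision τ_n = τ₀ + n/σ² and mean μ_n = (τ₀μ₀ + (n/σ²)x̄)/τ_n.
Here τ₀ = 1/726.3 = 0.001377 and τ_data = 4/1030.7 = 0.003881, so τ_n = 0.005258.
Rearranging for μ₀: μ₀ = (μ_n·τ_n − τ_data·x̄)/τ₀ = (434.9002·0.005258 − 0.003881·455.3) / 0.001377 = 0.519686/0.001377 ≈ 377.4.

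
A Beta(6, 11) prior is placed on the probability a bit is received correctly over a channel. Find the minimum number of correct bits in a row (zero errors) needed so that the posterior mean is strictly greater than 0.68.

After k correct bits and 0 errors the posterior is Beta(6+k, 11), with mean (6+k)/(6+11+k).
Set (6+k)/(17+k) > 0.68 and solve: k > (0.68·17 − 6)/(1 − 0.68) = 17.375.
The smallest integer exceeding 17.375 is 18.

k = 18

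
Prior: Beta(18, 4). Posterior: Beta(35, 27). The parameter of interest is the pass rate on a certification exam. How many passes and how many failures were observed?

17 passes and 23 failures

Beta is conjugate to the binomial likelihood: posterior = Beta(α+s, β+f).
So s = 35 − 18 = 17 and f = 27 − 4 = 23.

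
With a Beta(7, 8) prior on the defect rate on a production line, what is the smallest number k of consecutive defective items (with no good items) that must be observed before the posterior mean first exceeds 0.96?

After k defective items and 0 good items the posterior is Beta(7+k, 8), with mean (7+k)/(7+8+k).
Set (7+k)/(15+k) > 0.96 and solve: k > (0.96·15 − 7)/(1 − 0.96) = 185.000.
The smallest integer exceeding 185.000 is 186, and checking k=186: (193)/(201) = 0.9602 > 0.96.

k = 186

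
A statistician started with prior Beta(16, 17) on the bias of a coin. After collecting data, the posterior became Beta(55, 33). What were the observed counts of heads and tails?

Under Beta–binomial conjugacy the posterior parameters are (α+s, β+f).
So s = 55 − 16 = 39 and f = 33 − 17 = 16.

39 heads and 16 tails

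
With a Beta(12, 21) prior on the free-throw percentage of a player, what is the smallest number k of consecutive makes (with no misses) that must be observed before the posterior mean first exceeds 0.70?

After k makes and 0 misses the posterior is Beta(12+k, 21), with mean (12+k)/(12+21+k).
Set (12+k)/(33+k) > 0.70 and solve: k > (0.70·33 − 12)/(1 − 0.70) = 37.000.
The smallest integer exceeding 37.000 is 38.

k = 38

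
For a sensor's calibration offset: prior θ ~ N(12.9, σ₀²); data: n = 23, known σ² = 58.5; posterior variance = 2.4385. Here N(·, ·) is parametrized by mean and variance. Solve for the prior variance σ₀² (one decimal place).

σ₀² = 59.1

For the Normal–Normal model with known σ², precisions add: τ_n = τ₀ + n/σ².
So 1/σ₀² = 1/2.4385 − 23/58.5 = 0.410088 − 0.393162 = 0.016926.
Hence σ₀² = 1/0.016926 ≈ 59.1.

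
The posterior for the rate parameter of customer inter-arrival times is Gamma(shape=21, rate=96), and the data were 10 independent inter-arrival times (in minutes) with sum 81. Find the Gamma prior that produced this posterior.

Gamma(shape=11, rate=15)

For an exponential likelihood with a Gamma(α, β) prior on the rate, n observations with total T give posterior Gamma(α+n, β+T).
So α = 21 − 10 = 11 and β = 96 − 81 = 15.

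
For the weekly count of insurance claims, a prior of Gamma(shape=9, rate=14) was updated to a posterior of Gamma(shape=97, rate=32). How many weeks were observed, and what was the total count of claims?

Gamma–Poisson conjugacy: posterior shape = α + Σxᵢ, posterior rate = β + n.
Matching: Σxᵢ = 97 − 9 = 88 and n = 32 − 14 = 18.

n = 18 weeks with total 88 claims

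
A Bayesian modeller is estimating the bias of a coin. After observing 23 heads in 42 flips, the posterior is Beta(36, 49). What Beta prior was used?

Beta(13, 30)

Beta is conjugate to the binomial likelihood: posterior = Beta(α+s, β+f).
Subtract the data counts: 36−23=13, 49−19=30.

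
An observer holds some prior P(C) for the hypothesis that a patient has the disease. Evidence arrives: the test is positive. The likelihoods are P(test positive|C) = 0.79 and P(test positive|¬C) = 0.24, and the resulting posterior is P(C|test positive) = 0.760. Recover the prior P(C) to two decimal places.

P(C) = 0.49

In odds form, posterior odds = prior odds × likelihood ratio, so prior odds = posterior odds ÷ LR.
Posterior odds = 0.760/(1−0.760) = 3.1667. LR = 0.79/0.24 = 3.2917.
Prior odds = 3.1667/3.2917 = 0.9620, so P(C) = 0.9620/(1+0.9620) ≈ 0.49.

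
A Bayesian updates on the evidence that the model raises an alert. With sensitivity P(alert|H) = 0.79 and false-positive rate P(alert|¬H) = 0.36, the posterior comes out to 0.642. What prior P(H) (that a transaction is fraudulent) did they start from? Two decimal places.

In odds form, posterior odds = prior odds × likelihood ratio, so prior odds = posterior odds ÷ LR.
Posterior odds = 0.642/(1−0.642) = 1.7933. LR = 0.79/0.36 = 2.1944.
Prior odds = 1.7933/2.1944 = 0.8172, so P(H) = 0.8172/(1+0.8172) ≈ 0.45.

P(H) = 0.45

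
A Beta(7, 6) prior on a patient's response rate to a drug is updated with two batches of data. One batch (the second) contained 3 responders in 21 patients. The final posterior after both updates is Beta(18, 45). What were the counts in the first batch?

Because Beta–binomial updating is additive in the counts, the combined data contributed (α_post−α_prior, β_post−β_prior) successes and failures.
Total across both batches: 18−7=11 responders, 45−6=39 non-responders.
Subtract the second batch: 11−3=8 responders and 39−18=21 non-responders.

8 responders and 21 non-responders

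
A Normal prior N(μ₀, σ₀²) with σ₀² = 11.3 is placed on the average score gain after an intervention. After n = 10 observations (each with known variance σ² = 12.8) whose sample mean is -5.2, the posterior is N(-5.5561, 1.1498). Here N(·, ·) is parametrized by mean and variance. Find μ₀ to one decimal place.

μ₀ = -8.7

With known observation variance, the Normal–Normal posterior has precision τ_n = τ₀ + n/σ² and mean μ_n = (τ₀μ₀ + (n/σ²)x̄)/τ_n.
Here τ₀ = 1/11.3 = 0.088496 and τ_data = 10/12.8 = 0.781250, so τ_n = 0.869746.
Rearranging for μ₀: μ₀ = (μ_n·τ_n − τ_data·x̄)/τ₀ = (-5.5561·0.869746 − 0.781250·-5.2) / 0.088496 = -0.769896/0.088496 ≈ -8.7.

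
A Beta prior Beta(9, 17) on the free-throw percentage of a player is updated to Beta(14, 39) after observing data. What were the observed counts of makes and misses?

5 makes and 22 misses

Under Beta–binomial conjugacy the posterior parameters are (a+s, b+f).
Match parameters: s=14−9=5, f=39−17=22.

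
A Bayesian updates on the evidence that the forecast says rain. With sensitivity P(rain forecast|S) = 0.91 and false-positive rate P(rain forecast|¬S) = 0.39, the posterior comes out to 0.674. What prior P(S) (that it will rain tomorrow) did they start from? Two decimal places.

P(S) = 0.47

Bayes' rule in odds form gives O(S|E) = O(S)·[P(E|S)/P(E|¬S)], hence O(S) = O(S|E)/LR.
Posterior odds = 0.674/(1−0.674) = 2.0675. LR = 0.91/0.39 = 2.3333.
Prior odds = 2.0675/2.3333 = 0.8861, so P(S) = 0.8861/(1+0.8861) ≈ 0.47.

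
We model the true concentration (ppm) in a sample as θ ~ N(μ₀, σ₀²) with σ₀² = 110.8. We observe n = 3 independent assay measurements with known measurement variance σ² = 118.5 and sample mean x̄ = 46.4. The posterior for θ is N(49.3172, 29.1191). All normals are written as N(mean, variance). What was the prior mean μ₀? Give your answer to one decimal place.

μ₀ = 57.5

With known observation variance, the Normal–Normal posterior has precision τ_n = τ₀ + n/σ² and mean μ_n = (τ₀μ₀ + (n/σ²)x̄)/τ_n.
Here τ₀ = 1/110.8 = 0.009025 and τ_data = 3/118.5 = 0.025316, so τ_n = 0.034341.
Rearranging for μ₀: μ₀ = (μ_n·τ_n − τ_data·x̄)/τ₀ = (49.3172·0.034341 − 0.025316·46.4) / 0.009025 = 0.518940/0.009025 ≈ 57.5.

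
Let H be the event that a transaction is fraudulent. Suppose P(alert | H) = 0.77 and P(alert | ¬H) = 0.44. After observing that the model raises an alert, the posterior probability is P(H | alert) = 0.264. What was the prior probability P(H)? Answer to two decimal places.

In odds form, posterior odds = prior odds × likelihood ratio, so prior odds = posterior odds ÷ LR.
Posterior odds = 0.264/(1−0.264) = 0.3587. LR = 0.77/0.44 = 1.7500.
Prior odds = 0.3587/1.7500 = 0.2050, so P(H) = 0.2050/(1+0.2050) ≈ 0.17.

P(H) = 0.17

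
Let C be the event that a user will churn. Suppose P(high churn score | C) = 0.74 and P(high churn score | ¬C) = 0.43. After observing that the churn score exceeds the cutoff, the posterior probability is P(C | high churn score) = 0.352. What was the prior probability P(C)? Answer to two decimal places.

P(C) = 0.24

In odds form, posterior odds = prior odds × likelihood ratio, so prior odds = posterior odds ÷ LR.
Posterior odds = 0.352/(1−0.352) = 0.5432. LR = 0.74/0.43 = 1.7209.
Prior odds = 0.5432/1.7209 = 0.3156, so P(C) = 0.3156/(1+0.3156) ≈ 0.24.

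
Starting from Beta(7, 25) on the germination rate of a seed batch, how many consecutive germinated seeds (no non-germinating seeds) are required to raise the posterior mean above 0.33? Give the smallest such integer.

k = 6

After k germinated seeds and 0 non-germinating seeds the posterior is Beta(7+k, 25), with mean (7+k)/(7+25+k).
Set (7+k)/(32+k) > 0.33 and solve: k > (0.33·32 − 7)/(1 − 0.33) = 5.313.
The smallest integer exceeding 5.313 is 6.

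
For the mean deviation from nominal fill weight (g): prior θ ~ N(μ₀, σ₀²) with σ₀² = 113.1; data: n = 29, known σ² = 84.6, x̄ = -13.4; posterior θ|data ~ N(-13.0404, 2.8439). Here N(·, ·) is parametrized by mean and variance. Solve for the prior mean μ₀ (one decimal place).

μ₀ = 0.9

With known observation variance, the Normal–Normal posterior has precision τ_n = τ₀ + n/σ² and mean μ_n = (τ₀μ₀ + (n/σ²)x̄)/τ_n.
Here τ₀ = 1/113.1 = 0.008842 and τ_data = 29/84.6 = 0.342790, so τ_n = 0.351632.
Rearranging for μ₀: μ₀ = (μ_n·τ_n − τ_data·x̄)/τ₀ = (-13.0404·0.351632 − 0.342790·-13.4) / 0.008842 = 0.007964/0.008842 ≈ 0.9.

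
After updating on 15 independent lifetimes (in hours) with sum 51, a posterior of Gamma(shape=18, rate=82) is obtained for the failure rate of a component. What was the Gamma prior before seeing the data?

Gamma(shape=3, rate=31)

For an exponential likelihood with a Gamma(α, β) prior on the rate, n observations with total T give posterior Gamma(α+n, β+T).
So α = 18 − 15 = 3 and β = 82 − 51 = 31.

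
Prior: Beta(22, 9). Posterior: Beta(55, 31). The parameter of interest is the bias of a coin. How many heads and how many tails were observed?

Beta is conjugate to the binomial likelihood: posterior = Beta(a+s, b+f).
So s = 55 − 22 = 33 and f = 31 − 9 = 22.

33 heads and 22 tails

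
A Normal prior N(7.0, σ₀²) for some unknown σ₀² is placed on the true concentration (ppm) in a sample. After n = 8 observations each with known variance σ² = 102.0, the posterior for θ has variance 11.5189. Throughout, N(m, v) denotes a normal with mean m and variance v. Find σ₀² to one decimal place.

σ₀² = 119.3

For the Normal–Normal model with known σ², precisions add: τ_n = τ₀ + n/σ².
So 1/σ₀² = 1/11.5189 − 8/102.0 = 0.086814 − 0.078431 = 0.008383.
Hence σ₀² = 1/0.008383 ≈ 119.3.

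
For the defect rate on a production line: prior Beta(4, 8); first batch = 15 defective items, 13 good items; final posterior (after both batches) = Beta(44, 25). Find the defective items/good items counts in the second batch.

Sequential conjugate updates are equivalent to a single update on the pooled data, so total successes = posterior α − prior α and total failures = posterior β − prior β.
Total across both batches: 44−4=40 defective items, 25−8=17 good items.
Subtract the first batch: 40−15=25 defective items and 17−13=4 good items.

25 defective items and 4 good items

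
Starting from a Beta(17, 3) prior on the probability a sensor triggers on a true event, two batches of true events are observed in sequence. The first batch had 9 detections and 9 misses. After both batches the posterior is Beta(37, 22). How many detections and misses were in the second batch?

Because Beta–binomial updating is additive in the counts, the combined data contributed (α_post−α_prior, β_post−β_prior) successes and failures.
Total across both batches: 37−17=20 detections, 22−3=19 misses.
Subtract the first batch: 20−9=11 detections and 19−9=10 misses.

11 detections and 10 misses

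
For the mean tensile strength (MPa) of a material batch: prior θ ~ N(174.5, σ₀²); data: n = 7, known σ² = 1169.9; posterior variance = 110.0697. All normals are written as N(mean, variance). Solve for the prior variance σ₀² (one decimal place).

For the Normal–Normal model with known σ², precisions add: τ_n = τ₀ + n/σ².
So 1/σ₀² = 1/110.0697 − 7/1169.9 = 0.009085 − 0.005983 = 0.003102.
Hence σ₀² = 1/0.003102 ≈ 322.4.

σ₀² = 322.4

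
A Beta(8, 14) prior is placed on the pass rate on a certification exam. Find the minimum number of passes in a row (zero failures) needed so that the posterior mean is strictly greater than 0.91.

k = 134

After k passes and 0 failures the posterior is Beta(8+k, 14), with mean (8+k)/(8+14+k).
Set (8+k)/(22+k) > 0.91 and solve: k > (0.91·22 − 8)/(1 − 0.91) = 133.556.
The smallest integer exceeding 133.556 is 134, and checking k=134: (142)/(156) = 0.9103 > 0.91.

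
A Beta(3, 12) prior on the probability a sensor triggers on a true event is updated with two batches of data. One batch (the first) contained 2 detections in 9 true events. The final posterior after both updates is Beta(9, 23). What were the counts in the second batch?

Because Beta–binomial updating is additive in the counts, the combined data contributed (α_post−α_prior, β_post−β_prior) successes and failures.
Total across both batches: 9−3=6 detections, 23−12=11 misses.
Subtract the first batch: 6−2=4 detections and 11−7=4 misses.

4 detections and 4 misses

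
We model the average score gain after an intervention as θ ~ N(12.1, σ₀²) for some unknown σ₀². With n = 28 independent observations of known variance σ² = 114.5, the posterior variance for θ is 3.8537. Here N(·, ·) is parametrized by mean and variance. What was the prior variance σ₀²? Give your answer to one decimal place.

Posterior precision equals prior precision plus data precision: 1/σ_n² = 1/σ₀² + n/σ².
So 1/σ₀² = 1/3.8537 − 28/114.5 = 0.259491 − 0.244541 = 0.014950.
Hence σ₀² = 1/0.014950 ≈ 66.9.

σ₀² = 66.9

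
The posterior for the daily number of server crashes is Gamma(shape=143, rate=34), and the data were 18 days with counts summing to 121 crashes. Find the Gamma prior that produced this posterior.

Gamma(shape=22, rate=16)

Gamma–Poisson conjugacy: posterior shape = α + Σxᵢ, posterior rate = β + n.
So α = 143 − 121 = 22 and β = 34 − 18 = 16.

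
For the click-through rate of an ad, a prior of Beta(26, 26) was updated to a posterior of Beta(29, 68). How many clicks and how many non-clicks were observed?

3 clicks and 42 non-clicks

Under Beta–binomial conjugacy the posterior parameters are (α+s, β+f).
Match parameters: s=29−26=3, f=68−26=42.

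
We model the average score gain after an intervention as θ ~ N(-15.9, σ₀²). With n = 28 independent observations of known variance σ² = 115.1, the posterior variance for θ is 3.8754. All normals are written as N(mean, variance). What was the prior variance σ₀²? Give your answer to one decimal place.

Posterior precision equals prior precision plus data precision: 1/σ_n² = 1/σ₀² + n/σ².
So 1/σ₀² = 1/3.8754 − 28/115.1 = 0.258038 − 0.243267 = 0.014771.
Hence σ₀² = 1/0.014771 ≈ 67.7.

σ₀² = 67.7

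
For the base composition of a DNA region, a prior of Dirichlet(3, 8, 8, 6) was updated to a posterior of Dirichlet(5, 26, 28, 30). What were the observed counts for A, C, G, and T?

For a Dirichlet(α) prior with multinomial counts c, the posterior is Dirichlet(α + c) componentwise.
Counts are posterior − prior componentwise: 5−3=2, 26−8=18, 28−8=20, 30−6=24.

counts (2, 18, 20, 24)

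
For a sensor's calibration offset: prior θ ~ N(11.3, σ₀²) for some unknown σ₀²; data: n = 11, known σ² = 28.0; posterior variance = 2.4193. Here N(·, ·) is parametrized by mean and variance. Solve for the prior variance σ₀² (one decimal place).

Posterior precision equals prior precision plus data precision: 1/σ_n² = 1/σ₀² + n/σ².
So 1/σ₀² = 1/2.4193 − 11/28.0 = 0.413343 − 0.392857 = 0.020486.
Hence σ₀² = 1/0.020486 ≈ 48.8.

σ₀² = 48.8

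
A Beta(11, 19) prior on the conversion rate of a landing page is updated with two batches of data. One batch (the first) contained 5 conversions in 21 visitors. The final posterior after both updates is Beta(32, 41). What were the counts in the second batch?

Sequential conjugate updates are equivalent to a single update on the pooled data, so total successes = posterior α − prior α and total failures = posterior β − prior β.
Total across both batches: 32−11=21 conversions, 41−19=22 bounces.
Subtract the first batch: 21−5=16 conversions and 22−16=6 bounces.

16 conversions and 6 bounces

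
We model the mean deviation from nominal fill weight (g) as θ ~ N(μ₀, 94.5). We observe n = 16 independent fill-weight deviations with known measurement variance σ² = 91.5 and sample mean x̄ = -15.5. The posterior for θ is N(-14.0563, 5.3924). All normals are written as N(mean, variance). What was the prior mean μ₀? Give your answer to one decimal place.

μ₀ = 9.8

The posterior mean is a precision-weighted average: μ_n = (τ₀μ₀ + τ_data·x̄)/(τ₀+τ_data), with τ₀=1/σ₀² and τ_data=n/σ².
Here τ₀ = 1/94.5 = 0.010582 and τ_data = 16/91.5 = 0.174863, so τ_n = 0.185445.
Rearranging for μ₀: μ₀ = (μ_n·τ_n − τ_data·x̄)/τ₀ = (-14.0563·0.185445 − 0.174863·-15.5) / 0.010582 = 0.103706/0.010582 ≈ 9.8.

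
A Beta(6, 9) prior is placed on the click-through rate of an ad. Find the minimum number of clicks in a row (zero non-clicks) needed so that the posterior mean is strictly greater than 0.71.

k = 17

After k clicks and 0 non-clicks the posterior is Beta(6+k, 9), with mean (6+k)/(6+9+k).
Set (6+k)/(15+k) > 0.71 and solve: k > (0.71·15 − 6)/(1 − 0.71) = 16.034.
The smallest integer exceeding 16.034 is 17, and checking k=17: (23)/(32) = 0.7188 > 0.71.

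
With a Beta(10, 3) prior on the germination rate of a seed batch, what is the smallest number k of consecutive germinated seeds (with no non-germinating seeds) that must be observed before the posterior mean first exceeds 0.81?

k = 3

After k germinated seeds and 0 non-germinating seeds the posterior is Beta(10+k, 3), with mean (10+k)/(10+3+k).
Set (10+k)/(13+k) > 0.81 and solve: k > (0.81·13 − 10)/(1 − 0.81) = 2.789.
The smallest integer exceeding 2.789 is 3.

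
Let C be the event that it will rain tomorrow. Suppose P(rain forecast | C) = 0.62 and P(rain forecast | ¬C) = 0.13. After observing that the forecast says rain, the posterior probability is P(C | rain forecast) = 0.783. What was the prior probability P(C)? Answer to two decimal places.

Bayes' rule in odds form gives O(C|E) = O(C)·[P(E|C)/P(E|¬C)], hence O(C) = O(C|E)/LR.
Posterior odds = 0.783/(1−0.783) = 3.6083. LR = 0.62/0.13 = 4.7692.
Prior odds = 3.6083/4.7692 = 0.7566, so P(C) = 0.7566/(1+0.7566) ≈ 0.43.

P(C) = 0.43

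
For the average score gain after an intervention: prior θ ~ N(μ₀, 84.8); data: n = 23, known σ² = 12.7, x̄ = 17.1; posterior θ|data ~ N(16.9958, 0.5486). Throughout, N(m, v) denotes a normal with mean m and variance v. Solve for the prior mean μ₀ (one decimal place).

With known observation variance, the Normal–Normal posterior has precision τ_n = τ₀ + n/σ² and mean μ_n = (τ₀μ₀ + (n/σ²)x̄)/τ_n.
Here τ₀ = 1/84.8 = 0.011792 and τ_data = 23/12.7 = 1.811024, so τ_n = 1.822816.
Rearranging for μ₀: μ₀ = (μ_n·τ_n − τ_data·x̄)/τ₀ = (16.9958·1.822816 − 1.811024·17.1) / 0.011792 = 0.011706/0.011792 ≈ 1.0.

μ₀ = 1.0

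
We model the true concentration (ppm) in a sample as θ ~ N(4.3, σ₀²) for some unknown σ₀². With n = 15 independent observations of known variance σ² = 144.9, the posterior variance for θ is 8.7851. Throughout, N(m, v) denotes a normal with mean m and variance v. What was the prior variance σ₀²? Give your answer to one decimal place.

σ₀² = 97.0

Posterior precision equals prior precision plus data precision: 1/σ_n² = 1/σ₀² + n/σ².
So 1/σ₀² = 1/8.7851 − 15/144.9 = 0.113829 − 0.103520 = 0.010309.
Hence σ₀² = 1/0.010309 ≈ 97.0.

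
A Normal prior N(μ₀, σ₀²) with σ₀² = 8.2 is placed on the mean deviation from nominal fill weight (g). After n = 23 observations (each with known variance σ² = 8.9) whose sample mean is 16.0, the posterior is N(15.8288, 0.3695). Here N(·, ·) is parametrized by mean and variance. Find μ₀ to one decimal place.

With known observation variance, the Normal–Normal posterior has precision τ_n = τ₀ + n/σ² and mean μ_n = (τ₀μ₀ + (n/σ²)x̄)/τ_n.
Here τ₀ = 1/8.2 = 0.121951 and τ_data = 23/8.9 = 2.584270, so τ_n = 2.706221.
Rearranging for μ₀: μ₀ = (μ_n·τ_n − τ_data·x̄)/τ₀ = (15.8288·2.706221 − 2.584270·16.0) / 0.121951 = 1.487911/0.121951 ≈ 12.2.

μ₀ = 12.2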